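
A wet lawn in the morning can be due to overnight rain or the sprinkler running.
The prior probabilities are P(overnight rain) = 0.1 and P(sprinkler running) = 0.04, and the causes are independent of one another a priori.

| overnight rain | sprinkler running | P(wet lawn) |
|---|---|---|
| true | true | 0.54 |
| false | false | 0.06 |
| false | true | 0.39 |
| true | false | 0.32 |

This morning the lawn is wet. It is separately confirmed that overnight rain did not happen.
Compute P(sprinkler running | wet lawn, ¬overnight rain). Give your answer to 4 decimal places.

P(sprinkler running | wet lawn, ¬overnight rain) ≈ 0.2131

Enumerate both values of sprinkler running and weight by the priors:
  P(wet lawn | ¬overnight rain) = 0.06·0.96 + 0.39·0.04
        = 0.057600 + 0.015600 = 0.073200
Configurations with sprinkler running contribute 0.015600, so
  P(sprinkler running | wet lawn, ¬overnight rain) = 0.015600 / 0.073200 ≈ 0.2131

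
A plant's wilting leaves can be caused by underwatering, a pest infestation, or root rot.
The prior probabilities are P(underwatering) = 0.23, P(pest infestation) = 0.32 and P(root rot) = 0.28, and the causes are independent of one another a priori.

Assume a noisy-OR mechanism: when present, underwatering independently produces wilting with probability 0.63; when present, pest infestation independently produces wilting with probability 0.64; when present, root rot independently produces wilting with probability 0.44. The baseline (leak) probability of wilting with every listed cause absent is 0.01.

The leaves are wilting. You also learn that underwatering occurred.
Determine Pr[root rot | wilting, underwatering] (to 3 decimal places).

Pr[root rot | wilting, underwatering] ≈ 0.315

Under noisy-OR, P(wilting | causes) = 1 − (1−0.01)·∏(1−qᵢ) over the active causes.
P(wilting | underwatering) = 0.6337*0.68*0.72 + 0.794872*0.68*0.28 + 0.868132*0.32*0.72 + 0.926154*0.32*0.28 = 0.310260 + 0.151344 + 0.200018 + 0.082983 = 0.744605
The root rot-present share is 0.151344 + 0.082983 = 0.234327.
P(root rot | wilting, underwatering) = 0.234327 / 0.744605 ≈ 0.315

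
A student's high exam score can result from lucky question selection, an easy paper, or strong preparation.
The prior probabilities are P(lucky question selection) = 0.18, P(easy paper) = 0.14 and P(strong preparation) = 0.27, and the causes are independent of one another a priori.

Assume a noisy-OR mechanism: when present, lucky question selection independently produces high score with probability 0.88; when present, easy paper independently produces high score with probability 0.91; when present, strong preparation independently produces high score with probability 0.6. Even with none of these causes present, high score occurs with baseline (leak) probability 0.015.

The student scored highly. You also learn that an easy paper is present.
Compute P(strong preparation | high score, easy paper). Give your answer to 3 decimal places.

P(strong preparation | high score, easy paper) ≈ 0.279

Under noisy-OR, P(high score | causes) = 1 − (1−0.015)·∏(1−qᵢ) over the active causes.
Sum P(high score|·) weighted by the priors over the 4 (lucky question selection, strong preparation) configurations:
  P(high score | easy paper) = 0.91135·0.82·0.73 + 0.96454·0.82·0.27 + 0.989362·0.18·0.73 + 0.995745·0.18·0.27
        = 0.545534 + 0.213549 + 0.130002 + 0.048393 = 0.937478
Configurations with strong preparation contribute 0.261942, so
  P(strong preparation | high score, easy paper) = 0.261942 / 0.937478 ≈ 0.279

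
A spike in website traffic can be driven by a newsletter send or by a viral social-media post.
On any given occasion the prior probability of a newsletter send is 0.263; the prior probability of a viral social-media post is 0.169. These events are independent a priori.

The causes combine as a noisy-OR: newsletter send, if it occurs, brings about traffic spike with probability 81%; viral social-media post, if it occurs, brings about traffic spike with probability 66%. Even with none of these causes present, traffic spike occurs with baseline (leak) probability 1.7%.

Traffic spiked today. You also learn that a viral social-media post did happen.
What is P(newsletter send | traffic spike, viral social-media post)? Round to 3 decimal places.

Under noisy-OR, P(traffic spike | causes) = 1 − (1−0.017)·∏(1−qᵢ) over the active causes.
By total probability over both values of newsletter send:
  P(traffic spike | viral social-media post) = 0.66578*0.737 + 0.936498*0.263
        = 0.490680 + 0.246299 = 0.736979
Keeping only the newsletter send-present terms gives 0.246299, so
  P(newsletter send | traffic spike, viral social-media post) = 0.246299 / 0.736979 ≈ 0.334

P(newsletter send | traffic spike, viral social-media post) ≈ 0.334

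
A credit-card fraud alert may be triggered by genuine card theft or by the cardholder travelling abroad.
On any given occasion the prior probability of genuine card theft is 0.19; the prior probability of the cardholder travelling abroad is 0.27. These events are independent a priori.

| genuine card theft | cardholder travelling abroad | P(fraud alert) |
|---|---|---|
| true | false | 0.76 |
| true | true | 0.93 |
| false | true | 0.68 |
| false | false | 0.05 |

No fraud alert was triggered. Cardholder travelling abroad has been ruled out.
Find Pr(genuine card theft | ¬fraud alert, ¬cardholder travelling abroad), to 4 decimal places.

Pr(genuine card theft | ¬fraud alert, ¬cardholder travelling abroad) ≈ 0.0559

By total probability over both values of genuine card theft:
  P(¬fraud alert | ¬cardholder travelling abroad) = 0.95·0.81 + 0.24·0.19
        = 0.769500 + 0.045600 = 0.815100
The terms with genuine card theft present sum to 0.045600, so
  P(genuine card theft | ¬fraud alert, ¬cardholder travelling abroad) = 0.045600 / 0.815100 ≈ 0.0559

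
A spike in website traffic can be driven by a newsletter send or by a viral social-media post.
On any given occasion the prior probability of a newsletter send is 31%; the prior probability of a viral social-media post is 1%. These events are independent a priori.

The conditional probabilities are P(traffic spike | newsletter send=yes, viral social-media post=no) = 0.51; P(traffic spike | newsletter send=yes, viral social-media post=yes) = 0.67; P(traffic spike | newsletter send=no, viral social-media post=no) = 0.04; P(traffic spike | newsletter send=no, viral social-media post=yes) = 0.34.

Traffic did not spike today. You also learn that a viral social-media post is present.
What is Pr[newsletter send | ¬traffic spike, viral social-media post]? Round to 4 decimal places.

Pr[newsletter send | ¬traffic spike, viral social-media post] ≈ 0.1834

For the numerator, keep only newsletter send=true terms: 0.33·0.31 = 0.102300
Normalizer over all consistent configurations: 0.66·0.69 + 0.33·0.31 = 0.557700
P(newsletter send | ¬traffic spike, viral social-media post) = 0.102300/0.557700 ≈ 0.1834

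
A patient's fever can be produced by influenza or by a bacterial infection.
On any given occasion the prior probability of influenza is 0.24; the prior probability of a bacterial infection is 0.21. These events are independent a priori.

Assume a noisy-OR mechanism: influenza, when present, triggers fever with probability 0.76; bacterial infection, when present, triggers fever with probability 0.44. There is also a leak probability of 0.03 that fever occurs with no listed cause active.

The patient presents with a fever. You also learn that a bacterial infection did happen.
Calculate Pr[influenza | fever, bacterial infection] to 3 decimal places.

Under noisy-OR, P(fever | causes) = 1 − (1−0.03)·∏(1−qᵢ) over the active causes.
Sum P(fever|·) weighted by the priors over both values of influenza:
  P(fever | bacterial infection) = 0.4568×0.76 + 0.869632×0.24
        = 0.347168 + 0.208712 = 0.555880
Keeping only the influenza-present terms gives 0.208712, so
  P(influenza | fever, bacterial infection) = 0.208712 / 0.555880 ≈ 0.375

Pr[influenza | fever, bacterial infection] ≈ 0.375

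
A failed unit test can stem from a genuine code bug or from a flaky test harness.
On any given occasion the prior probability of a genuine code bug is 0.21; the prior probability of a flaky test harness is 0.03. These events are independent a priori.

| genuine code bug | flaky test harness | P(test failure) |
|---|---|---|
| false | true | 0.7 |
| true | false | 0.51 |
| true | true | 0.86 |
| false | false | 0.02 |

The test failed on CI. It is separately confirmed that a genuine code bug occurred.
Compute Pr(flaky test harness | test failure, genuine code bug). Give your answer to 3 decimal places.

Pr(flaky test harness | test failure, genuine code bug) ≈ 0.050

Numerator (weight on configurations with flaky test harness): 0.86*0.03 = 0.025800
The normalizing constant is 0.51*0.97 + 0.86*0.03 = 0.520500
Posterior = 0.025800 / 0.520500 ≈ 0.050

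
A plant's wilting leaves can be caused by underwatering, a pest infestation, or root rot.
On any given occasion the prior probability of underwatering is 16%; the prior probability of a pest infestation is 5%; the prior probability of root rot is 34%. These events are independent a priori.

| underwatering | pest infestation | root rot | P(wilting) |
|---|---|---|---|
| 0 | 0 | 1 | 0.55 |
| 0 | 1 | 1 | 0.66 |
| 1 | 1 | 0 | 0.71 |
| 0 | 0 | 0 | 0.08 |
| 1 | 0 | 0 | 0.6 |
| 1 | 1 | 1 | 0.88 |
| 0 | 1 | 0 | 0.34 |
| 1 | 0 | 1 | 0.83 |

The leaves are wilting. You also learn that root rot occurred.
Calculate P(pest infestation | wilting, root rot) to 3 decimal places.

For the numerator, keep only pest infestation=true terms: 0.027720 + 0.007040 = 0.034760
Denominator P(wilting | root rot): 0.55*0.84*0.95 + 0.66*0.84*0.05 + 0.83*0.16*0.95 + 0.88*0.16*0.05 = 0.599820
P(pest infestation | wilting, root rot) = 0.034760/0.599820 ≈ 0.058

P(pest infestation | wilting, root rot) ≈ 0.058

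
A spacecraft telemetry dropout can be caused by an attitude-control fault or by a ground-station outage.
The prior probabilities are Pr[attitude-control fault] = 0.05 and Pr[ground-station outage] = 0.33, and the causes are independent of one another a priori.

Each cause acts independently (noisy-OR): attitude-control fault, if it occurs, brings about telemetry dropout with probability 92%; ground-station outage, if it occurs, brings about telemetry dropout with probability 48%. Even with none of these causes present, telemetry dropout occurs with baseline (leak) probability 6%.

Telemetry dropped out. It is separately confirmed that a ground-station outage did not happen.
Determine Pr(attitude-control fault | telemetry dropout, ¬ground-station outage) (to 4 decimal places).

Under noisy-OR, P(telemetry dropout | causes) = 1 − (1−0.06)·∏(1−qᵢ) over the active causes.
P(telemetry dropout | ¬ground-station outage) = 0.06×0.95 + 0.9248×0.05 = 0.057000 + 0.046240 = 0.103240
Of this, 0.046240 comes from 0.9248×0.05 (the attitude-control fault=true cases).
Hence the posterior is 0.046240/0.103240 ≈ 0.4479.

Pr(attitude-control fault | telemetry dropout, ¬ground-station outage) ≈ 0.4479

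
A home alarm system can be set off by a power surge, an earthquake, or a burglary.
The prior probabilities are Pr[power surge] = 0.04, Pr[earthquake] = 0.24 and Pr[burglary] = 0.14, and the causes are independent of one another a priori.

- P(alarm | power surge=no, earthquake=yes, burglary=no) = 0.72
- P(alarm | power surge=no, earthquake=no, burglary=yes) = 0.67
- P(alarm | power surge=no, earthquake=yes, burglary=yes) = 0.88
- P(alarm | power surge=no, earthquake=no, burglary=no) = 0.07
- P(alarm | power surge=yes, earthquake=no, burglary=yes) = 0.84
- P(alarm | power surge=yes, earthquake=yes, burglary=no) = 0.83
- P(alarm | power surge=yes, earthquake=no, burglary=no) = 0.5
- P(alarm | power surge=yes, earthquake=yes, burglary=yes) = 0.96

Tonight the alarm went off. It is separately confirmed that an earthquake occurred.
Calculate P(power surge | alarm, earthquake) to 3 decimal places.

Weight on power surge=true, given the evidence: 0.028552 + 0.005376 = 0.033928
Normalizer over all consistent configurations: 0.72*0.96*0.86 + 0.88*0.96*0.14 + 0.83*0.04*0.86 + 0.96*0.04*0.14 = 0.746632
Posterior = 0.033928 / 0.746632 ≈ 0.045

P(power surge | alarm, earthquake) ≈ 0.045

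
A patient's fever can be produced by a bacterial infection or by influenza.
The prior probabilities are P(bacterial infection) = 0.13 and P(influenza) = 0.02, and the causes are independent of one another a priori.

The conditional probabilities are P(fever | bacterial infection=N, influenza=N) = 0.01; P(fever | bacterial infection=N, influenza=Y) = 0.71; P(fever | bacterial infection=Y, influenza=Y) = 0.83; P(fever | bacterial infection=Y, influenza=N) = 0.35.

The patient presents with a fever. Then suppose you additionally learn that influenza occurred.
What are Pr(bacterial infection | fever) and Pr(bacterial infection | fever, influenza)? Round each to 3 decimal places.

Pr(bacterial infection | fever) ≈ 0.691; Pr(bacterial infection | fever, influenza) ≈ 0.149

Weight on bacterial infection=true, given the evidence: 0.044590 + 0.002158 = 0.046748
Denominator P(fever): 0.01·0.87·0.98 + 0.71·0.87·0.02 + 0.35·0.13·0.98 + 0.83·0.13·0.02 = 0.067628
Posterior = 0.046748 / 0.067628 ≈ 0.691

Now condition on the additional information:
Numerator (weight on configurations with bacterial infection): 0.83·0.13 = 0.107900
Normalizer over all consistent configurations: 0.71·0.87 + 0.83·0.13 = 0.725600
Posterior = 0.107900 / 0.725600 ≈ 0.149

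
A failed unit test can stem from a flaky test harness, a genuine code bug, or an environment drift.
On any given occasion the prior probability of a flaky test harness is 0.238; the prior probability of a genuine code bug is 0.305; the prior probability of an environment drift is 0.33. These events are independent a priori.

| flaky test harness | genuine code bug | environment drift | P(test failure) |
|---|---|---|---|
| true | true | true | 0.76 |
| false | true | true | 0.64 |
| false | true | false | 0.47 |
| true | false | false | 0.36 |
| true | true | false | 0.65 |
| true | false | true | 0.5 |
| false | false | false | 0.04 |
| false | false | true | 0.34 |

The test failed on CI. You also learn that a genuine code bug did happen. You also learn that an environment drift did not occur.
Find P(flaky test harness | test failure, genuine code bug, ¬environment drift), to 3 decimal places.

Weight on flaky test harness=true, given the evidence: 0.65·0.238 = 0.154700
The normalizing constant is 0.47·0.762 + 0.65·0.238 = 0.512840
P(flaky test harness | test failure, genuine code bug, ¬environment drift) = 0.154700/0.512840 ≈ 0.302

P(flaky test harness | test failure, genuine code bug, ¬environment drift) ≈ 0.302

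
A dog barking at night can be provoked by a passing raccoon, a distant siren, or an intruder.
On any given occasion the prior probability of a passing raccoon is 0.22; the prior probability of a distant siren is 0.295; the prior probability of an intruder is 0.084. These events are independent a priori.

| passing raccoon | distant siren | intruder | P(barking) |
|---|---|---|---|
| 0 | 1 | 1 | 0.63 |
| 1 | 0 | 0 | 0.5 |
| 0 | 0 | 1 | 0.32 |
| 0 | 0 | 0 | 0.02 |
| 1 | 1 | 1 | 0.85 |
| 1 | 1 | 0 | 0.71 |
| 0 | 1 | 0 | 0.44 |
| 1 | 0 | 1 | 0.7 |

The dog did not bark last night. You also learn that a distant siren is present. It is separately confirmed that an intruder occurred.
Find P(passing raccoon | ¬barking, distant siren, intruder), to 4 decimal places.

P(passing raccoon | ¬barking, distant siren, intruder) ≈ 0.1026

Enumerate both values of passing raccoon and weight by the priors:
  P(¬barking | distant siren, intruder) = 0.37×0.78 + 0.15×0.22
        = 0.288600 + 0.033000 = 0.321600
The terms with passing raccoon present sum to 0.033000, so
  P(passing raccoon | ¬barking, distant siren, intruder) = 0.033000 / 0.321600 ≈ 0.1026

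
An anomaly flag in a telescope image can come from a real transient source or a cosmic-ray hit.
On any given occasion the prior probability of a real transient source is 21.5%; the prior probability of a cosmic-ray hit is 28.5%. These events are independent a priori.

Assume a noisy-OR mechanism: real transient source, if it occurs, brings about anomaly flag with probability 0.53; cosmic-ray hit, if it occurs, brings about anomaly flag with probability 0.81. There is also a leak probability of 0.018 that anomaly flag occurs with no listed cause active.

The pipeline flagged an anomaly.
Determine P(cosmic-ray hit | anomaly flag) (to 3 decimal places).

P(cosmic-ray hit | anomaly flag) ≈ 0.719

Under noisy-OR, P(anomaly flag | causes) = 1 − (1−0.018)·∏(1−qᵢ) over the active causes.
P(anomaly flag) = 0.018·0.785·0.715 + 0.81342·0.785·0.285 + 0.53846·0.215·0.715 + 0.912307·0.215·0.285 = 0.010103 + 0.181982 + 0.082775 + 0.055902 = 0.330762
Restricting to configurations with cosmic-ray hit present: 0.181982 + 0.055902 = 0.237884.
Hence the posterior is 0.237884/0.330762 ≈ 0.719.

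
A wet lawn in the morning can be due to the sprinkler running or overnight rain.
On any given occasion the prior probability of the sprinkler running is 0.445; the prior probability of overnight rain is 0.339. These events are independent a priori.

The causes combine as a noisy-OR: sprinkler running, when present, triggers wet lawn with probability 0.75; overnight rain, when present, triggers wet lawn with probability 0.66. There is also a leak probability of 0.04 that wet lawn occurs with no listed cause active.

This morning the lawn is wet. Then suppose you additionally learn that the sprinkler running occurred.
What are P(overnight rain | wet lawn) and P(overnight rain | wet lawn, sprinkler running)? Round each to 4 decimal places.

P(overnight rain | wet lawn) ≈ 0.5269; P(overnight rain | wet lawn, sprinkler running) ≈ 0.3826

Under noisy-OR, P(wet lawn | causes) = 1 − (1−0.04)·∏(1−qᵢ) over the active causes.
Numerator (weight on configurations with overnight rain): 0.126734 + 0.138545 = 0.265279
Normalizer over all consistent configurations: 0.04*0.555*0.661 + 0.6736*0.555*0.339 + 0.76*0.445*0.661 + 0.9184*0.445*0.339 = 0.503503
Posterior = 0.265279 / 0.503503 ≈ 0.5269

Now also conditioning on sprinkler running=true:
P(wet lawn | sprinkler running) = 0.76×0.661 + 0.9184×0.339 = 0.502360 + 0.311338 = 0.813698
Restricting to configurations with overnight rain present: 0.9184×0.339 = 0.311338.
Hence the posterior is 0.311338/0.813698 ≈ 0.3826.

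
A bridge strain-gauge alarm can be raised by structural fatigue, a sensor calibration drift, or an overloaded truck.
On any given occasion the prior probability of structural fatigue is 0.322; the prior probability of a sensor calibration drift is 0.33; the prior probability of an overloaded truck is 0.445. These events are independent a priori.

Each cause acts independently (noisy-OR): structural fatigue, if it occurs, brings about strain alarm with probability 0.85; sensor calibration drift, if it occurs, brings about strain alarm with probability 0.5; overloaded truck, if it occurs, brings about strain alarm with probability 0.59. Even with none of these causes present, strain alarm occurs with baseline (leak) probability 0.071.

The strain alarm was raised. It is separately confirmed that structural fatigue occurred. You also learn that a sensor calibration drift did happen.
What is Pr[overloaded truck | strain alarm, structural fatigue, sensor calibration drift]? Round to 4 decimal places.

Pr[overloaded truck | strain alarm, structural fatigue, sensor calibration drift] ≈ 0.4557

Under noisy-OR, P(strain alarm | causes) = 1 − (1−0.071)·∏(1−qᵢ) over the active causes.
P(strain alarm | structural fatigue, sensor calibration drift) = 0.930325*0.555 + 0.971433*0.445 = 0.516330 + 0.432288 = 0.948618
Restricting to configurations with overloaded truck present: 0.971433*0.445 = 0.432288.
Hence the posterior is 0.432288/0.948618 ≈ 0.4557.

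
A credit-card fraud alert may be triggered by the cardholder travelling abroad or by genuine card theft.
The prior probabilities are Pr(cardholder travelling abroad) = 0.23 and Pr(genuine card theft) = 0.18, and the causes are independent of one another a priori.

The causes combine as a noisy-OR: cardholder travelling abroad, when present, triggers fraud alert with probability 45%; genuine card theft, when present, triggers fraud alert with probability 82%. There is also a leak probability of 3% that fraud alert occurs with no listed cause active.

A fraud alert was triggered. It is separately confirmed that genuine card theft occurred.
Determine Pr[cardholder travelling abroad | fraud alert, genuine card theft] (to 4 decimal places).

Under noisy-OR, P(fraud alert | causes) = 1 − (1−0.03)·∏(1−qᵢ) over the active causes.
Numerator (weight on configurations with cardholder travelling abroad): 0.90397×0.23 = 0.207913
The normalizing constant is 0.8254×0.77 + 0.90397×0.23 = 0.843471
Posterior = 0.207913 / 0.843471 ≈ 0.2465

Pr[cardholder travelling abroad | fraud alert, genuine card theft] ≈ 0.2465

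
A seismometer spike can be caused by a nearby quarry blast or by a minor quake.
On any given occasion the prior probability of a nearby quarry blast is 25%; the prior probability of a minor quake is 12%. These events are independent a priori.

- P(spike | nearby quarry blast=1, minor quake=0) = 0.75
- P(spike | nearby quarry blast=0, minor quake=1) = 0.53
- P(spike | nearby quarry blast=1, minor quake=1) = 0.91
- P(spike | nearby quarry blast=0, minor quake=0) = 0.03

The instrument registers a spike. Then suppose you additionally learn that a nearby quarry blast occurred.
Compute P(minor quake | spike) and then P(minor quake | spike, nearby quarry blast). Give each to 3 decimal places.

By total probability over the 4 (nearby quarry blast, minor quake) configurations:
  P(spike) = 0.03*0.75*0.88 + 0.53*0.75*0.12 + 0.75*0.25*0.88 + 0.91*0.25*0.12
        = 0.019800 + 0.047700 + 0.165000 + 0.027300 = 0.259800
Keeping only the minor quake-present terms gives 0.075000, so
  P(minor quake | spike) = 0.075000 / 0.259800 ≈ 0.289

With the extra evidence:
Sum P(spike|·) weighted by the priors over both values of minor quake:
  P(spike | nearby quarry blast) = 0.75*0.88 + 0.91*0.12
        = 0.660000 + 0.109200 = 0.769200
Keeping only the minor quake-present terms gives 0.109200, so
  P(minor quake | spike, nearby quarry blast) = 0.109200 / 0.769200 ≈ 0.142
The drop from 0.289 to 0.142 is the explaining-away (discounting) effect.

P(minor quake | spike) ≈ 0.289; P(minor quake | spike, nearby quarry blast) ≈ 0.142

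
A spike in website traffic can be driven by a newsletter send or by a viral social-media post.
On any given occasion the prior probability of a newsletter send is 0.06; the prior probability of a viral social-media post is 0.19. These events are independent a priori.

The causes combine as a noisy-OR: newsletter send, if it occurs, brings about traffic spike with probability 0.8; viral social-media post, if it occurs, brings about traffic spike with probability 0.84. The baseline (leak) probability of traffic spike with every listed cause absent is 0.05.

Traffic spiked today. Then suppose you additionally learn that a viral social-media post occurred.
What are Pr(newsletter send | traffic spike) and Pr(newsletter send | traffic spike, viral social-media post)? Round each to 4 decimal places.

Under noisy-OR, P(traffic spike | causes) = 1 − (1−0.05)·∏(1−qᵢ) over the active causes.
Sum P(traffic spike|·) weighted by the priors over the 4 (newsletter send, viral social-media post) configurations:
  P(traffic spike) = 0.05×0.94×0.81 + 0.848×0.94×0.19 + 0.81×0.06×0.81 + 0.9696×0.06×0.19
        = 0.038070 + 0.151453 + 0.039366 + 0.011053 = 0.239942
The terms with newsletter send present sum to 0.050419, so
  P(newsletter send | traffic spike) = 0.050419 / 0.239942 ≈ 0.2101

With the extra evidence:
For the numerator, keep only newsletter send=true terms: 0.9696*0.06 = 0.058176
The normalizing constant is 0.848*0.94 + 0.9696*0.06 = 0.855296
Posterior = 0.058176 / 0.855296 ≈ 0.0680
— viral social-media post explains away the evidence for newsletter send.

Pr(newsletter send | traffic spike) ≈ 0.2101; Pr(newsletter send | traffic spike, viral social-media post) ≈ 0.0680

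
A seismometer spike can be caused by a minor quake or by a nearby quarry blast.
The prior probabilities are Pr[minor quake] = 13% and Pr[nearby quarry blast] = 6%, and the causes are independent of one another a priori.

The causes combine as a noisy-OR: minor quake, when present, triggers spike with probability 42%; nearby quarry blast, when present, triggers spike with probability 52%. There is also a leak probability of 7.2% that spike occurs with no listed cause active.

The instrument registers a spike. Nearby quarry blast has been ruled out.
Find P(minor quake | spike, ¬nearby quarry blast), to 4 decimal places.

Under noisy-OR, P(spike | causes) = 1 − (1−0.072)·∏(1−qᵢ) over the active causes.
Enumerate both values of minor quake and weight by the priors:
  P(spike | ¬nearby quarry blast) = 0.072*0.87 + 0.46176*0.13
        = 0.062640 + 0.060029 = 0.122669
The terms with minor quake present sum to 0.060029, so
  P(minor quake | spike, ¬nearby quarry blast) = 0.060029 / 0.122669 ≈ 0.4894

P(minor quake | spike, ¬nearby quarry blast) ≈ 0.4894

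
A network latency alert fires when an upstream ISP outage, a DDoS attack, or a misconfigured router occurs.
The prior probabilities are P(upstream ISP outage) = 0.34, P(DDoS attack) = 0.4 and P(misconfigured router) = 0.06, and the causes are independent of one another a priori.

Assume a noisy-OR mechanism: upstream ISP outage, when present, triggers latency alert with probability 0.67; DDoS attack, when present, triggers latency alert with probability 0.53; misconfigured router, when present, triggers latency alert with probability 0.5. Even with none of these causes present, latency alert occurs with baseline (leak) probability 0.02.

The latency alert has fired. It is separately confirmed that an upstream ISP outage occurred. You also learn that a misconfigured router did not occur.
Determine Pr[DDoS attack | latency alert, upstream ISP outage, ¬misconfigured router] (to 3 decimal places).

Pr[DDoS attack | latency alert, upstream ISP outage, ¬misconfigured router] ≈ 0.455

Under noisy-OR, P(latency alert | causes) = 1 − (1−0.02)·∏(1−qᵢ) over the active causes.
P(latency alert | upstream ISP outage, ¬misconfigured router) = 0.6766*0.6 + 0.848002*0.4 = 0.405960 + 0.339201 = 0.745161
Restricting to configurations with DDoS attack present: 0.848002*0.4 = 0.339201.
So P(DDoS attack | latency alert, upstream ISP outage, ¬misconfigured router) = 0.339201/0.745161 ≈ 0.455.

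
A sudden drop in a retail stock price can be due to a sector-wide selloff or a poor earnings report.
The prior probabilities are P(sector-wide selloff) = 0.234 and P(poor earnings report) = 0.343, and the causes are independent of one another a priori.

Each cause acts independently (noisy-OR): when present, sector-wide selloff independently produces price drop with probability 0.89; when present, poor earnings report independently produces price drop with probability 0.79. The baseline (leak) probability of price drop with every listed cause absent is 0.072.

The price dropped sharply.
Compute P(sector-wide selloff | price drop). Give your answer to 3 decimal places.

P(sector-wide selloff | price drop) ≈ 0.466

Under noisy-OR, P(price drop | causes) = 1 − (1−0.072)·∏(1−qᵢ) over the active causes.
By total probability over the 4 (sector-wide selloff, poor earnings report) configurations:
  P(price drop) = 0.072·0.766·0.657 + 0.80512·0.766·0.343 + 0.89792·0.234·0.657 + 0.978563·0.234·0.343
        = 0.036235 + 0.211536 + 0.138044 + 0.078541 = 0.464356
Configurations with sector-wide selloff contribute 0.216585, so
  P(sector-wide selloff | price drop) = 0.216585 / 0.464356 ≈ 0.466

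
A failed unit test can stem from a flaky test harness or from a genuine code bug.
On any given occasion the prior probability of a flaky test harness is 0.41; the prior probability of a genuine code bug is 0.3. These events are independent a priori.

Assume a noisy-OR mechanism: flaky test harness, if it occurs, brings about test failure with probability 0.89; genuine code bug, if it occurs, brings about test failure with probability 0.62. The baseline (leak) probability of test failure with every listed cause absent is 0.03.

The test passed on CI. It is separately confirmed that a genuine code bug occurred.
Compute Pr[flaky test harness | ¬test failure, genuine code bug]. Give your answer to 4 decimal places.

Under noisy-OR, P(test failure | causes) = 1 − (1−0.03)·∏(1−qᵢ) over the active causes.
By total probability over both values of flaky test harness:
  P(¬test failure | genuine code bug) = 0.3686×0.59 + 0.040546×0.41
        = 0.217474 + 0.016624 = 0.234098
The terms with flaky test harness present sum to 0.016624, so
  P(flaky test harness | ¬test failure, genuine code bug) = 0.016624 / 0.234098 ≈ 0.0710

Pr[flaky test harness | ¬test failure, genuine code bug] ≈ 0.0710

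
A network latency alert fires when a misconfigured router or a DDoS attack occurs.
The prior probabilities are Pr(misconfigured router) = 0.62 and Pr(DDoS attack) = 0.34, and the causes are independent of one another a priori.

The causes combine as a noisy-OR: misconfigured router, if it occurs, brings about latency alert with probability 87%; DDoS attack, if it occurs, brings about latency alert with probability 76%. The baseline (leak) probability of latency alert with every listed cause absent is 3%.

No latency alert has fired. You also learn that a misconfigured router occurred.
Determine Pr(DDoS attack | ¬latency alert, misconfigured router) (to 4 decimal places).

Under noisy-OR, P(latency alert | causes) = 1 − (1−0.03)·∏(1−qᵢ) over the active causes.
Sum P(¬latency alert|·) weighted by the priors over both values of DDoS attack:
  P(¬latency alert | misconfigured router) = 0.1261·0.66 + 0.030264·0.34
        = 0.083226 + 0.010290 = 0.093516
Keeping only the DDoS attack-present terms gives 0.010290, so
  P(DDoS attack | ¬latency alert, misconfigured router) = 0.010290 / 0.093516 ≈ 0.1100

Pr(DDoS attack | ¬latency alert, misconfigured router) ≈ 0.1100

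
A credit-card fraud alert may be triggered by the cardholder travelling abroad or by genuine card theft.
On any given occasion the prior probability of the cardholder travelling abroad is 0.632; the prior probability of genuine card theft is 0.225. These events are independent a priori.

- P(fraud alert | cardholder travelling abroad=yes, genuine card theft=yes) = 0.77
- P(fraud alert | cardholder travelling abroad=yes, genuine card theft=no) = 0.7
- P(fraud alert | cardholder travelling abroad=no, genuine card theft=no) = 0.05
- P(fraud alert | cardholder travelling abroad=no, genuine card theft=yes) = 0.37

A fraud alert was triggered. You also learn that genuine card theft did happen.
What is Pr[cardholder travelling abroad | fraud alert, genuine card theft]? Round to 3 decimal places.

P(fraud alert | genuine card theft) = 0.37×0.368 + 0.77×0.632 = 0.136160 + 0.486640 = 0.622800
Restricting to configurations with cardholder travelling abroad present: 0.77×0.632 = 0.486640.
P(cardholder travelling abroad | fraud alert, genuine card theft) = 0.486640 / 0.622800 ≈ 0.781

Pr[cardholder travelling abroad | fraud alert, genuine card theft] ≈ 0.781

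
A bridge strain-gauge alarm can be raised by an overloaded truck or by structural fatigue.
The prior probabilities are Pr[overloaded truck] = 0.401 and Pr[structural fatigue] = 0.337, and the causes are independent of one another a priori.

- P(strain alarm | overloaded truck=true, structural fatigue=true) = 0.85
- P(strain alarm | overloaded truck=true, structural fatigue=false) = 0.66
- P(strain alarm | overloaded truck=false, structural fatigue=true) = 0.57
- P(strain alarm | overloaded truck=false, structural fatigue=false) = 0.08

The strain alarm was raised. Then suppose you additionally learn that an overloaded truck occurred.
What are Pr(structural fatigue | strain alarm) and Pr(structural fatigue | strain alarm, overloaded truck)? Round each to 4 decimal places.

Numerator (weight on configurations with structural fatigue): 0.115062 + 0.114866 = 0.229928
The normalizing constant is 0.08×0.599×0.663 + 0.57×0.599×0.337 + 0.66×0.401×0.663 + 0.85×0.401×0.337 = 0.437169
P(structural fatigue | strain alarm) = 0.229928/0.437169 ≈ 0.5259

Now also conditioning on overloaded truck=true:
Numerator (weight on configurations with structural fatigue): 0.85*0.337 = 0.286450
Denominator P(strain alarm | overloaded truck): 0.66*0.663 + 0.85*0.337 = 0.724030
Posterior = 0.286450 / 0.724030 ≈ 0.3956

Pr(structural fatigue | strain alarm) ≈ 0.5259; Pr(structural fatigue | strain alarm, overloaded truck) ≈ 0.3956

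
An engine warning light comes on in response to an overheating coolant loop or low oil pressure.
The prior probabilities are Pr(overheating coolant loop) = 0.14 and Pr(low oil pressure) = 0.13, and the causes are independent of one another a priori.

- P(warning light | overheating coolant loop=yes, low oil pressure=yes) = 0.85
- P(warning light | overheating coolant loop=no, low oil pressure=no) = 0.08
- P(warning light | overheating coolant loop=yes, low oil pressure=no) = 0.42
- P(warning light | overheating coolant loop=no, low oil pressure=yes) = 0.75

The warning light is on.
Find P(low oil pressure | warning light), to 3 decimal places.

P(low oil pressure | warning light) ≈ 0.472

P(warning light) = 0.08×0.86×0.87 + 0.75×0.86×0.13 + 0.42×0.14×0.87 + 0.85×0.14×0.13 = 0.059856 + 0.083850 + 0.051156 + 0.015470 = 0.210332
The low oil pressure-present share is 0.083850 + 0.015470 = 0.099320.
So P(low oil pressure | warning light) = 0.099320/0.210332 ≈ 0.472.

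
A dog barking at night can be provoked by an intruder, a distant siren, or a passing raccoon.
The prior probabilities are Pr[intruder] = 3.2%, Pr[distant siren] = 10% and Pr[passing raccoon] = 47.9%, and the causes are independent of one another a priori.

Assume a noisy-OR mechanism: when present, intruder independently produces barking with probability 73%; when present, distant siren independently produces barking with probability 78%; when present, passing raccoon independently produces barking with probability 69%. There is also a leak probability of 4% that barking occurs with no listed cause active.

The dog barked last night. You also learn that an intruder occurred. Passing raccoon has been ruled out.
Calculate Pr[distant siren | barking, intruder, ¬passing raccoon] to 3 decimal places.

Under noisy-OR, P(barking | causes) = 1 − (1−0.04)·∏(1−qᵢ) over the active causes.
P(barking | intruder, ¬passing raccoon) = 0.7408*0.9 + 0.942976*0.1 = 0.666720 + 0.094298 = 0.761018
Of this, 0.094298 comes from 0.942976*0.1 (the distant siren=true cases).
Hence the posterior is 0.094298/0.761018 ≈ 0.124.

Pr[distant siren | barking, intruder, ¬passing raccoon] ≈ 0.124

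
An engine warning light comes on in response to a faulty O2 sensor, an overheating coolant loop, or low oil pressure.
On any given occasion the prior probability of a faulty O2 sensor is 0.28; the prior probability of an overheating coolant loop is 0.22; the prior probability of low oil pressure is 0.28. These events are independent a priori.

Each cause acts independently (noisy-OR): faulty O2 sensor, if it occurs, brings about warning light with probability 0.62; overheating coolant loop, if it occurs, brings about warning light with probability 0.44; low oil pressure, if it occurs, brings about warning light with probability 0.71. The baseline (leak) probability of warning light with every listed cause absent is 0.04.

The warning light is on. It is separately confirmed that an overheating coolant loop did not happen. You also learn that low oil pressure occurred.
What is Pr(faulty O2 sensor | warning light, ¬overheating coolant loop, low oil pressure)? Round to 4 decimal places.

Pr(faulty O2 sensor | warning light, ¬overheating coolant loop, low oil pressure) ≈ 0.3252

Under noisy-OR, P(warning light | causes) = 1 − (1−0.04)·∏(1−qᵢ) over the active causes.
For the numerator, keep only faulty O2 sensor=true terms: 0.894208*0.28 = 0.250378
Normalizer over all consistent configurations: 0.7216*0.72 + 0.894208*0.28 = 0.769930
Posterior = 0.250378 / 0.769930 ≈ 0.3252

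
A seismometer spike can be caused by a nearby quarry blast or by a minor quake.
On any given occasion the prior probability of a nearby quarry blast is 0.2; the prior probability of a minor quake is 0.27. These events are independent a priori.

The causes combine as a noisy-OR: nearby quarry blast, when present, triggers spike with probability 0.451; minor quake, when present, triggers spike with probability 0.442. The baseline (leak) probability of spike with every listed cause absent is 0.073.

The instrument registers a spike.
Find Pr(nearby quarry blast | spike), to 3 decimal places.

Pr(nearby quarry blast | spike) ≈ 0.429

Under noisy-OR, P(spike | causes) = 1 − (1−0.073)·∏(1−qᵢ) over the active causes.
Enumerate the 4 (nearby quarry blast, minor quake) configurations and weight by the priors:
  P(spike) = 0.073×0.8×0.73 + 0.482734×0.8×0.27 + 0.491077×0.2×0.73 + 0.716021×0.2×0.27
        = 0.042632 + 0.104271 + 0.071697 + 0.038665 = 0.257265
The terms with nearby quarry blast present sum to 0.110362, so
  P(nearby quarry blast | spike) = 0.110362 / 0.257265 ≈ 0.429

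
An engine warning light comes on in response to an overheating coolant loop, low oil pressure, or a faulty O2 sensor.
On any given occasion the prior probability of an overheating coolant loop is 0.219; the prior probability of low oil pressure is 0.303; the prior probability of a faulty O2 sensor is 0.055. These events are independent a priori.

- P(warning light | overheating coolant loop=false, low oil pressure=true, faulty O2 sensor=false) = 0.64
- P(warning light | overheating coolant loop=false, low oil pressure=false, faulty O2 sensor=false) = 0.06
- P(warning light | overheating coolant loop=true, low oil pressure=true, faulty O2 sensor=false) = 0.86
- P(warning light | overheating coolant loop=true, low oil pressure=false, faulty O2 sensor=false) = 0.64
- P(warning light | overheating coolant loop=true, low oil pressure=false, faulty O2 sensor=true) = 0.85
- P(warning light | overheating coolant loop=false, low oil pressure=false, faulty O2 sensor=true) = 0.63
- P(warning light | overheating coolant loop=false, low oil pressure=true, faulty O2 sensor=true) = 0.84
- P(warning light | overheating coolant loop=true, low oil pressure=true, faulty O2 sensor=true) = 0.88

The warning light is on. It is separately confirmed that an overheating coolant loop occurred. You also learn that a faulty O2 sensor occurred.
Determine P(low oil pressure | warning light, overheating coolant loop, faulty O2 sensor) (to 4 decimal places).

P(low oil pressure | warning light, overheating coolant loop, faulty O2 sensor) ≈ 0.3104

P(warning light | overheating coolant loop, faulty O2 sensor) = 0.85×0.697 + 0.88×0.303 = 0.592450 + 0.266640 = 0.859090
Restricting to configurations with low oil pressure present: 0.88×0.303 = 0.266640.
Hence the posterior is 0.266640/0.859090 ≈ 0.3104.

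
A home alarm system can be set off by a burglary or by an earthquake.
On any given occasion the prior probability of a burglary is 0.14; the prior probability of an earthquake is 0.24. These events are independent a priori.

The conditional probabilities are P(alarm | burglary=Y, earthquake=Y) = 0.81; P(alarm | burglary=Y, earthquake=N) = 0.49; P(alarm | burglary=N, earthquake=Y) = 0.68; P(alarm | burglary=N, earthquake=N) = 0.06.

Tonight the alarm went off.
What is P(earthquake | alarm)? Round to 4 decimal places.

For the numerator, keep only earthquake=true terms: 0.140352 + 0.027216 = 0.167568
Denominator P(alarm): 0.06·0.86·0.76 + 0.68·0.86·0.24 + 0.49·0.14·0.76 + 0.81·0.14·0.24 = 0.258920
Posterior = 0.167568 / 0.258920 ≈ 0.6472

P(earthquake | alarm) ≈ 0.6472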